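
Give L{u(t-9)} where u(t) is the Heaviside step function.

L{u(t-a)} = e^(-as)/s. Here a=9, so L{u(t-9)} = e^(-9s)/s

Final answer: e^(-9s)/s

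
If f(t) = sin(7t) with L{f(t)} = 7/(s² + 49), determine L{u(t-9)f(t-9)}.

Time shift theorem: L{u(t-a)f(t-a)} = e^(-as)F(s). Here a=9, F(s) = 7/(s² + 49), so L{u(t-9)f(t-9)} = e^(-9s)·7/(s² + 49)

Final answer: e^(-9s)·7/(s² + 49)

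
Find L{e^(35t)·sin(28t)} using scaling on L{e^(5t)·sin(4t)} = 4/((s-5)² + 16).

Scaling with a=7: L{e^(35t)·sin(28t)} = (1/7) · 4/((s/7-5)² + 16). Simplifying: 28/((s-35)² + 784)

Final answer: 28/((s-35)² + 784)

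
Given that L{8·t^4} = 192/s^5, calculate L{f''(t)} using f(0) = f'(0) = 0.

L{f''(t)} = s²F(s) - sf(0) - f'(0) = s²·192/s^5 - 0 - 0 = 192/s^3

Final answer: 192/s^3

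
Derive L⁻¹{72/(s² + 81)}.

This is the form c·a/(s² + a²) with a = 9, c = 8. L⁻¹ = 8·sin(9t)

Final answer: 8·sin(9t)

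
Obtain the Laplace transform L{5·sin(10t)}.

L{sin(ωt)} = ω/(s² + ω²), so L{sin(10t)} = 10/(s² + 100). Then L{5·sin(10t)} = 5·10/(s² + 100) = 50/(s² + 100)

Final answer: 50/(s² + 100)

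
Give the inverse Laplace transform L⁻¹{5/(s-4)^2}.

L⁻¹{n!/(s-a)^(n+1)} = t^n·e^(at) with n=1, a=4. So L⁻¹{1/(s-4)^2} = t·e^(4t), and L⁻¹{5/(s-4)^2} = (5/1)·t·e^(4t) = 5·t·e^(4t)

Final answer: 5·t·e^(4t)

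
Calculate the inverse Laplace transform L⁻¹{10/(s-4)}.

L⁻¹{1/(s-a)} = e^(at), so L⁻¹{1/(s-4)} = e^(4t), and L⁻¹{10/(s-4)} = 10·e^(4t)

Final answer: 10·e^(4t)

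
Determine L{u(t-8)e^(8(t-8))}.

u(t-a)f(t-a) with f(t)=e^(8t). L{e^(8t)} = 1/(s-8). By time shift: e^(-8s)/(s-8)

Final answer: e^(-8s)/(s-8)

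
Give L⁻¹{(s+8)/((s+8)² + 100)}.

Using frequency shift: L⁻¹{(s-a)/((s-a)² + b²)} = e^(at)cos(bt). Here a=-8, b=10

Final answer: e^(-8t)·cos(10t)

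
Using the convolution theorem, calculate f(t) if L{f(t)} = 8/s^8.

8/s^8 = (8/s)·(1/s^7) = L{8}·L{t^6/720}. By convolution, f(t) = 8*t^6/720 = ∫₀ᵗ 8·τ^6/720 dτ = 8·t^7/5040

Final answer: 8·t^7/5040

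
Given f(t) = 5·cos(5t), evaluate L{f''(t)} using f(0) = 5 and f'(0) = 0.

F(s) = 5s/(s² + 25). L{f''(t)} = s²F(s) - sf(0) - f'(0) = 5s³/(s² + 25) - 5s = (5s³ - 5s(s² + 25))/(s² + 25) = -125s/(s² + 25)

Final answer: -125s/(s² + 25)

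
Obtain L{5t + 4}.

L{5t + 4} = 5·L{t} + 4·L{1} = 5/s² + 4/s

Final answer: 5/s² + 4/s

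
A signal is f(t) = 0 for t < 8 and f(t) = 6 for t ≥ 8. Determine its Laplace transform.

f(t) = 6·u(t-8). L{u(t-8)} = e^(-8s)/s, so L{f(t)} = 6·e^(-8s)/s

Final answer: 6·e^(-8s)/s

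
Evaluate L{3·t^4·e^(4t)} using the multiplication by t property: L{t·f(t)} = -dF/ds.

Using L{t^n·e^(at)} = n!/(s-a)^(n+1), L{t^4·e^(4t)} = 24/(s-4)^5, so L{3·t^4·e^(4t)} = 3·24/(s-4)^5 = 72/(s-4)^5

Final answer: 72/(s-4)^5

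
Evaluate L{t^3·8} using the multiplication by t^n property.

L{8} = 8/s. d^1/ds^1[1/s] = -1/s². d^2/ds^2[1/s] = 2/s^3. d^3/ds^3[1/s] = -6/s^4. So L{t^3} = (-1)^{3}·-6/s^4 = 6/s^4. Then L{t^3·8} = 8·6/s^4 = 48/s^4

Final answer: 48/s^4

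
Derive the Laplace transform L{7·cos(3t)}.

L{cos(ωt)} = s/(s² + ω²), so L{cos(3t)} = s/(s² + 9). Then L{7·cos(3t)} = 7·s/(s² + 9) = 7s/(s² + 9)

Final answer: 7s/(s² + 9)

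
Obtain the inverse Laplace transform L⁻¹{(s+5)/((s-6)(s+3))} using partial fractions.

Using partial fractions, f(t) = (11e^(6t) - 2e^(-3t))/9

Final answer: (11e^(6t) - 2e^(-3t))/9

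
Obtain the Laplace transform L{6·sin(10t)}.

L{sin(ωt)} = ω/(s² + ω²), so L{sin(10t)} = 10/(s² + 100). Then L{6·sin(10t)} = 6·10/(s² + 100) = 60/(s² + 100)

Final answer: 60/(s² + 100)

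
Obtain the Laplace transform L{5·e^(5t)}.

L{e^(at)} = 1/(s-a), so L{e^(5t)} = 1/(s-5). Then L{5·e^(5t)} = 5/(s-5)

Final answer: 5/(s-5)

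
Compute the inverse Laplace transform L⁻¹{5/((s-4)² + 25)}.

Using frequency shift, L⁻¹{5/((s-4)² + 25)} = e^(4t)·sin(5t)

Final answer: e^(4t)·sin(5t)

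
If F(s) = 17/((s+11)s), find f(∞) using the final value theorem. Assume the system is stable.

f(∞) = lim_{s→0} sF(s) = lim_{s→0} 17/(s+11) = 17/11

Final answer: 17/11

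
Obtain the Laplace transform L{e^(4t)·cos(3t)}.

L{e^(at)·cos(ωt)} = (s-a)/((s-a)² + ω²), so L{e^(4t)·cos(3t)} = (s-4)/((s-4)² + 9)

Final answer: (s-4)/((s-4)² + 9)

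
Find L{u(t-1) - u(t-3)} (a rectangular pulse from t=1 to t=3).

L{u(t-a)} = e^(-as)/s. L{u(t-1) - u(t-3)} = (e^(-s) - e^(-3s))/s

Final answer: (e^(-s) - e^(-3s))/s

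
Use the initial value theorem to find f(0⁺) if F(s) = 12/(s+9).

f(0⁺) = lim_{s→∞} s·12/(s+9) = lim_{s→∞} 12s/(s+9) = 12

Final answer: 12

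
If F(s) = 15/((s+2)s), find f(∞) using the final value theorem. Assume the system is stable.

f(∞) = lim_{s→0} sF(s) = lim_{s→0} 15/(s+2) = 15/2

Final answer: 15/2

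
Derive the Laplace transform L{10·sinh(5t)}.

L{sinh(ωt)} = ω/(s² - ω²), so L{sinh(5t)} = 5/(s² - 25). Then L{10·sinh(5t)} = 10·5/(s² - 25) = 50/(s² - 25)

Final answer: 50/(s² - 25)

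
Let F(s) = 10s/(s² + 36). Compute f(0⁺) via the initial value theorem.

f(0⁺) = lim_{s→∞} s·10s/(s² + 36) = lim_{s→∞} 10s²/(s² + 36) = 10

Final answer: 10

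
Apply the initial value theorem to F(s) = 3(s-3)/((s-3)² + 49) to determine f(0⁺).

f(0⁺) = lim_{s→∞} sF(s) = lim_{s→∞} 3s(s-3)/((s-3)² + 49) = 3

Final answer: 3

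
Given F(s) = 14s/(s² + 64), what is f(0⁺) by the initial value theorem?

f(0⁺) = lim_{s→∞} s·14s/(s² + 64) = lim_{s→∞} 14s²/(s² + 64) = 14

Final answer: 14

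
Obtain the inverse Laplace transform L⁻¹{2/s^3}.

L⁻¹{n!/s^(n+1)} = t^n with n=2. So L⁻¹{2/s^3} = t^2

Final answer: t^2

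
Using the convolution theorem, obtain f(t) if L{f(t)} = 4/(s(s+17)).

4/(s(s+17)) = (4/s)·(1/(s+17)) = L{4}·L{e^(-17t)}. By convolution, f(t) = 4*e^(-17t) = ∫₀ᵗ 4·e^(-17τ) dτ = 4·(1 - e^(-17t))/17

Final answer: 4·(1 - e^(-17t))/17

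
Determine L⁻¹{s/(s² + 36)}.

This is the form c·s/(s² + a²) with a = 6. L⁻¹ = cos(6t)

Final answer: cos(6t)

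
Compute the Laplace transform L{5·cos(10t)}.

L{cos(ωt)} = s/(s² + ω²), so L{cos(10t)} = s/(s² + 100). Then L{5·cos(10t)} = 5·s/(s² + 100) = 5s/(s² + 100)

Final answer: 5s/(s² + 100)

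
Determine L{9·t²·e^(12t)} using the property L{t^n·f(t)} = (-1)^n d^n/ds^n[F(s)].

L{e^(12t)} = 1/(s-12). d/ds[1/(s-12)] = -1/(s-12)². d²/ds²[1/(s-12)] = 2/(s-12)³. So L{t²·e^(12t)} = (-1)² · 2/(s-12)³ = 2/(s-12)³. Then L{9·t²·e^(12t)} = 9·2/(s-12)³ = 18/(s-12)³

Final answer: 18/(s-12)³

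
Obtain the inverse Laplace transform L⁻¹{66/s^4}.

L⁻¹{n!/s^(n+1)} = t^n with n=3. So L⁻¹{6/s^4} = t^3, and L⁻¹{66/s^4} = (66/6)·t^3 = 11·t^3

Final answer: 11·t^3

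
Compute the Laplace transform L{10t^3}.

L{10t^3} = 10 · L{t^3} = 10 · 6/s^4 = 60/s^4

Final answer: 60/s^4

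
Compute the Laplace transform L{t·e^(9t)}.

L{t^n·e^(at)} = n!/(s-a)^(n+1), so L{t·e^(9t)} = 1/(s-9)^2

Final answer: 1/(s-9)^2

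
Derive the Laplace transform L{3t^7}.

L{3t^7} = 3 · L{t^7} = 3 · 5040/s^8 = 15120/s^8

Final answer: 15120/s^8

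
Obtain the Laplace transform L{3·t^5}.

L{t^n} = n!/s^(n+1), so L{t^5} = 120/s^6. Then L{3·t^5} = 3·120/s^6 = 360/s^6

Final answer: 360/s^6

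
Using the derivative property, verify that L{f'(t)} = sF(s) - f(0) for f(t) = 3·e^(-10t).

f'(t) = -30e^(-10t). Direct: L{f'(t)} = -30/(s+10). Property: s·3/(s+10) - 3 = (3s - 3(s+10))/(s+10) = -30/(s+10). ✓

Final answer: -30/(s+10)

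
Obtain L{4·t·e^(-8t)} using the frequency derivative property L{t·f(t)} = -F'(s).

L{e^(-8t)} = 1/(s+8). By frequency derivative: L{t·e^(-8t)} = -d/ds[1/(s+8)] = -(-1)/(s+8)² = 1/(s+8)². Then L{4·t·e^(-8t)} = 4·1/(s+8)² = 4/(s+8)²

Final answer: 4/(s+8)²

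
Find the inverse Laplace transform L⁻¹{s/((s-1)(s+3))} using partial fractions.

Using partial fractions, f(t) = (e^t + 3e^(-3t))/4

Final answer: (e^t + 3e^(-3t))/4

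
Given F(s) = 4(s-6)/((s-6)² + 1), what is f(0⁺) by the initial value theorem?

f(0⁺) = lim_{s→∞} sF(s) = lim_{s→∞} 4s(s-6)/((s-6)² + 1) = 4

Final answer: 4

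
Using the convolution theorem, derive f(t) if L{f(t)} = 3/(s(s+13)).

3/(s(s+13)) = (3/s)·(1/(s+13)) = L{3}·L{e^(-13t)}. By convolution, f(t) = 3*e^(-13t) = ∫₀ᵗ 3·e^(-13τ) dτ = 3·(1 - e^(-13t))/13

Final answer: 3·(1 - e^(-13t))/13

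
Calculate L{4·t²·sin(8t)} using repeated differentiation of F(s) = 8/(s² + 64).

F(s) = 8/(s² + 64). F'(s) = -16s/(s² + 64)². F''(s) = -16(64 - 3s²)/(s² + 64)³ = (48s² - 1024)/(s² + 64)³. So L{t²·sin(8t)} = (-1)² F''(s) = (48s² - 1024)/(s² + 64)³. Then L{4·t²·sin(8t)} = 4·(48s² - 1024)/(s² + 64)³ = (192s² - 4096)/(s² + 64)³

Final answer: (192s² - 4096)/(s² + 64)³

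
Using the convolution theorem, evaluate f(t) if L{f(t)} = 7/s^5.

7/s^5 = (7/s)·(1/s^4) = L{7}·L{t^3/6}. By convolution, f(t) = 7*t^3/6 = ∫₀ᵗ 7·τ^3/6 dτ = 7·t^4/24

Final answer: 7·t^4/24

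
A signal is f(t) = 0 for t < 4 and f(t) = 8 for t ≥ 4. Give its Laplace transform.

f(t) = 8·u(t-4). L{u(t-4)} = e^(-4s)/s, so L{f(t)} = 8·e^(-4s)/s

Final answer: 8·e^(-4s)/s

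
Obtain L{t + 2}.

L{t + 2} = L{t} + 2·L{1} = 1/s² + 2/s

Final answer: 1/s² + 2/s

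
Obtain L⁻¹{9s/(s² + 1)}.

This is the form c·s/(s² + a²) with a = 1, c = 9. L⁻¹ = 9·cos(t)

Final answer: 9·cos(t)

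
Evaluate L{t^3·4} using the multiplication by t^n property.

L{4} = 4/s. d^1/ds^1[1/s] = -1/s². d^2/ds^2[1/s] = 2/s^3. d^3/ds^3[1/s] = -6/s^4. So L{t^3} = (-1)^{3}·-6/s^4 = 6/s^4. Then L{t^3·4} = 4·6/s^4 = 24/s^4

Final answer: 24/s^4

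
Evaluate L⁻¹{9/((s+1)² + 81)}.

Form: b/((s-a)² + b²) → e^(at)sin(bt). With a=-1, b=9

Final answer: e^(-t)·sin(9t)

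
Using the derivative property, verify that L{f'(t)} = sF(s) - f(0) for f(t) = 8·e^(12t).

f'(t) = 96e^(12t). Direct: L{f'(t)} = 96/(s-12). Property: s·8/(s-12) - 8 = (8s - 8(s-12))/(s-12) = 96/(s-12). ✓

Final answer: 96/(s-12)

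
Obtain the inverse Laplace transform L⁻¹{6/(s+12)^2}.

L⁻¹{n!/(s-a)^(n+1)} = t^n·e^(at) with n=1, a=-12. So L⁻¹{1/(s+12)^2} = t·e^(-12t), and L⁻¹{6/(s+12)^2} = (6/1)·t·e^(-12t) = 6·t·e^(-12t)

Final answer: 6·t·e^(-12t)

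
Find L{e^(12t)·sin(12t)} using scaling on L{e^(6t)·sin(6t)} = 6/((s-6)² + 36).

Scaling with a=2: L{e^(12t)·sin(12t)} = (1/2) · 6/((s/2-6)² + 36). Simplifying: 12/((s-12)² + 144)

Final answer: 12/((s-12)² + 144)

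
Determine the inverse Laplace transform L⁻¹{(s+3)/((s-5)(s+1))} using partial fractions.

Using partial fractions, f(t) = (8e^(5t) - 2e^(-t))/6

Final answer: (8e^(5t) - 2e^(-t))/6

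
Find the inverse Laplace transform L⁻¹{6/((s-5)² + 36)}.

Using frequency shift, L⁻¹{6/((s-5)² + 36)} = e^(5t)·sin(6t)

Final answer: e^(5t)·sin(6t)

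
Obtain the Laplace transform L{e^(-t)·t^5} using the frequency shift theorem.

L{e^(at)·t^n} = n!/(s-a)^(n+1), so L{e^(-t)·t^5} = 120/(s+1)^6

Final answer: 120/(s+1)^6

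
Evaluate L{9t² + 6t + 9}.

L{9t² + 6t + 9} = 9·2/s³ + 6/s² + 9/s = 18/s³ + 6/s² + 9/s

Final answer: 18/s³ + 6/s² + 9/s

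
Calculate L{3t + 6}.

L{3t + 6} = 3·L{t} + 6·L{1} = 3/s² + 6/s

Final answer: 3/s² + 6/s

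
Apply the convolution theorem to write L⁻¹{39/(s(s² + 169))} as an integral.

39/(s(s² + 169)) = (1/s)·(39/(s² + 169)) = L{1}·L{3·sin(13t)}. So f(t) = 1*(3·sin(13t)) = ∫₀ᵗ 3·sin(13τ) dτ

Final answer: ∫₀ᵗ 3·sin(13τ) dτ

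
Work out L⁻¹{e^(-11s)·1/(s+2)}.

L⁻¹{1/(s+2)} = e^(-2t). By the time shift theorem, L⁻¹{e^(-as)F(s)} = u(t-a)f(t-a) with a=11, so L⁻¹{e^(-11s)·1/(s+2)} = u(t-11)·e^(-2(t-11))

Final answer: u(t-11)·e^(-2(t-11))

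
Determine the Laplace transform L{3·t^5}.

L{t^n} = n!/s^(n+1), so L{t^5} = 120/s^6. Then L{3·t^5} = 3·120/s^6 = 360/s^6

Final answer: 360/s^6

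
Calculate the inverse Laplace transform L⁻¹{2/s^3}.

L⁻¹{n!/s^(n+1)} = t^n with n=2. So L⁻¹{2/s^3} = t^2

Final answer: t^2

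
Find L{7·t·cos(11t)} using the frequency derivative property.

L{cos(11t)} = s/(s² + 121). Derivative: d/ds[s/(s² + 121)] = [(s² + 121) - s·2s]/(s² + 121)² = (121 - s²)/(s² + 121)². So L{t·cos(11t)} = -F'(s) = (s² - 121)/(s² + 121)². Then L{7·t·cos(11t)} = 7·(s² - 121)/(s² + 121)²

Final answer: 7·(s² - 121)/(s² + 121)²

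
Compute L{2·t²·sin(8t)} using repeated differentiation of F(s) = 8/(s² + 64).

F(s) = 8/(s² + 64). F'(s) = -16s/(s² + 64)². F''(s) = -16(64 - 3s²)/(s² + 64)³ = (48s² - 1024)/(s² + 64)³. So L{t²·sin(8t)} = (-1)² F''(s) = (48s² - 1024)/(s² + 64)³. Then L{2·t²·sin(8t)} = 2·(48s² - 1024)/(s² + 64)³ = (96s² - 2048)/(s² + 64)³

Final answer: (96s² - 2048)/(s² + 64)³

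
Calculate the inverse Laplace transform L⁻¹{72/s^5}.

L⁻¹{n!/s^(n+1)} = t^n with n=4. So L⁻¹{24/s^5} = t^4, and L⁻¹{72/s^5} = (72/24)·t^4 = 3·t^4

Final answer: 3·t^4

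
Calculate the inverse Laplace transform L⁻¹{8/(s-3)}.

L⁻¹{1/(s-a)} = e^(at), so L⁻¹{1/(s-3)} = e^(3t), and L⁻¹{8/(s-3)} = 8·e^(3t)

Final answer: 8·e^(3t)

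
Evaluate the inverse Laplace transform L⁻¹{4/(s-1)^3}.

L⁻¹{n!/(s-a)^(n+1)} = t^n·e^(at) with n=2, a=1. So L⁻¹{2/(s-1)^3} = t^2·e^t, and L⁻¹{4/(s-1)^3} = (4/2)·t^2·e^t = 2·t^2·e^t

Final answer: 2·t^2·e^t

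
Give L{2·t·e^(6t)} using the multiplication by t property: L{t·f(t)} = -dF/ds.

Using L{t^n·e^(at)} = n!/(s-a)^(n+1), L{t·e^(6t)} = 1/(s-6)^2, so L{2·t·e^(6t)} = 2·1/(s-6)^2 = 2/(s-6)^2

Final answer: 2/(s-6)^2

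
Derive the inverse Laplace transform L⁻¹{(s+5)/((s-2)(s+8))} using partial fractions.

Using partial fractions, f(t) = (7e^(2t) + 3e^(-8t))/10

Final answer: (7e^(2t) + 3e^(-8t))/10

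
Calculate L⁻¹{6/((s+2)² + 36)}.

Form: b/((s-a)² + b²) → e^(at)sin(bt). With a=-2, b=6

Final answer: e^(-2t)·sin(6t)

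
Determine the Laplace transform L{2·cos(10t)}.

L{cos(ωt)} = s/(s² + ω²), so L{cos(10t)} = s/(s² + 100). Then L{2·cos(10t)} = 2·s/(s² + 100) = 2s/(s² + 100)

Final answer: 2s/(s² + 100)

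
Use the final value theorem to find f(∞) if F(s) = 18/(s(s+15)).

f(∞) = lim_{s→0} s·18/(s(s+15)) = lim_{s→0} 18/(s+15) = 18/15 = 6/5

Final answer: 6/5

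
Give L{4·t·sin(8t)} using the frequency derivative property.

L{sin(8t)} = 8/(s² + 64). By L{t·f(t)} = -F'(s): -d/ds[8/(s² + 64)] = -(8)·(-2s)/(s² + 64)² = 16s/(s² + 64)². Then L{4·t·sin(8t)} = 4·16s/(s² + 64)² = 64s/(s² + 64)²

Final answer: 64s/(s² + 64)²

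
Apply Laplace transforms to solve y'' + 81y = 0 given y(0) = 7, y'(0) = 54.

L{y''} + 81L{y} = 0. s²Y - 7s - 54 + 81Y = 0. Y(s² + 81) = 7s + 54. Y = (7s + 54)/(s² + 81). Inverting: y(t) = 7cos(9t) + 6sin(9t)

Final answer: y(t) = 7cos(9t) + 6sin(9t)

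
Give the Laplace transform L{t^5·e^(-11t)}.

L{t^n·e^(at)} = n!/(s-a)^(n+1), so L{t^5·e^(-11t)} = 120/(s+11)^6

Final answer: 120/(s+11)^6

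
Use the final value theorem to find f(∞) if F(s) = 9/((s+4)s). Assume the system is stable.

f(∞) = lim_{s→0} sF(s) = lim_{s→0} 9/(s+4) = 9/4

Final answer: 9/4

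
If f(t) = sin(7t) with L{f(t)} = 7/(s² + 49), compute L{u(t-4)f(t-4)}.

Time shift theorem: L{u(t-a)f(t-a)} = e^(-as)F(s). Here a=4, F(s) = 7/(s² + 49), so L{u(t-4)f(t-4)} = e^(-4s)·7/(s² + 49)

Final answer: e^(-4s)·7/(s² + 49)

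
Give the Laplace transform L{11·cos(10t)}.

L{cos(ωt)} = s/(s² + ω²), so L{cos(10t)} = s/(s² + 100). Then L{11·cos(10t)} = 11·s/(s² + 100) = 11s/(s² + 100)

Final answer: 11s/(s² + 100)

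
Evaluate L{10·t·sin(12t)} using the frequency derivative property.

L{sin(12t)} = 12/(s² + 144). By L{t·f(t)} = -F'(s): -d/ds[12/(s² + 144)] = -(12)·(-2s)/(s² + 144)² = 24s/(s² + 144)². Then L{10·t·sin(12t)} = 10·24s/(s² + 144)² = 240s/(s² + 144)²

Final answer: 240s/(s² + 144)²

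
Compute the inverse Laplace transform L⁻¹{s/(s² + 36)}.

L⁻¹{s/(s² + 36)} = cos(6t)

Final answer: cos(6t)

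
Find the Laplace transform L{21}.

L{21} = 21 · L{1} = 21/s

Final answer: 21/s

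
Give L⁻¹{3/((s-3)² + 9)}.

Form: b/((s-a)² + b²) → e^(at)sin(bt). With a=3, b=3

Final answer: e^(3t)·sin(3t)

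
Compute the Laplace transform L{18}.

L{18} = 18 · L{1} = 18/s

Final answer: 18/s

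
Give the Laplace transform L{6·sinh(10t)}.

L{sinh(ωt)} = ω/(s² - ω²), so L{sinh(10t)} = 10/(s² - 100). Then L{6·sinh(10t)} = 6·10/(s² - 100) = 60/(s² - 100)

Final answer: 60/(s² - 100)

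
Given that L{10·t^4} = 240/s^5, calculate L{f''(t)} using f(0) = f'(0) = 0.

L{f''(t)} = s²F(s) - sf(0) - f'(0) = s²·240/s^5 - 0 - 0 = 240/s^3

Final answer: 240/s^3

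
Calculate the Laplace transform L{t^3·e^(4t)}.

L{t^n·e^(at)} = n!/(s-a)^(n+1), so L{t^3·e^(4t)} = 6/(s-4)^4

Final answer: 6/(s-4)^4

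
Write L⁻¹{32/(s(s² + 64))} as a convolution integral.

32/(s(s² + 64)) = (1/s)·(32/(s² + 64)) = L{1}·L{4·sin(8t)}. So f(t) = 1*(4·sin(8t)) = ∫₀ᵗ 4·sin(8τ) dτ

Final answer: ∫₀ᵗ 4·sin(8τ) dτ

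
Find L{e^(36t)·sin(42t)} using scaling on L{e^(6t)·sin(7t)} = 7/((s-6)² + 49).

Scaling with a=6: L{e^(36t)·sin(42t)} = (1/6) · 7/((s/6-6)² + 49). Simplifying: 42/((s-36)² + 1764)

Final answer: 42/((s-36)² + 1764)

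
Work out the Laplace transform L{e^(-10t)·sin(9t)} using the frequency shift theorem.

Frequency shift: L{e^(at)f(t)} = F(s-a). L{e^(-10t)·sin(9t)} = 9/((s+10)² + 81)

Final answer: 9/((s+10)² + 81)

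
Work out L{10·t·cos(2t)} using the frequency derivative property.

L{cos(2t)} = s/(s² + 4). Derivative: d/ds[s/(s² + 4)] = [(s² + 4) - s·2s]/(s² + 4)² = (4 - s²)/(s² + 4)². So L{t·cos(2t)} = -F'(s) = (s² - 4)/(s² + 4)². Then L{10·t·cos(2t)} = 10·(s² - 4)/(s² + 4)²

Final answer: 10·(s² - 4)/(s² + 4)²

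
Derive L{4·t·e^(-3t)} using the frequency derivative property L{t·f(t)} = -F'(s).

L{e^(-3t)} = 1/(s+3). By frequency derivative: L{t·e^(-3t)} = -d/ds[1/(s+3)] = -(-1)/(s+3)² = 1/(s+3)². Then L{4·t·e^(-3t)} = 4·1/(s+3)² = 4/(s+3)²

Final answer: 4/(s+3)²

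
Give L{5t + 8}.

L{5t + 8} = 5·L{t} + 8·L{1} = 5/s² + 8/s

Final answer: 5/s² + 8/s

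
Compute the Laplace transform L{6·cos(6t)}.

L{cos(ωt)} = s/(s² + ω²), so L{cos(6t)} = s/(s² + 36). Then L{6·cos(6t)} = 6·s/(s² + 36) = 6s/(s² + 36)

Final answer: 6s/(s² + 36)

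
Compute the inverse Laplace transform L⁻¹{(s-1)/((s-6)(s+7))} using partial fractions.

Using partial fractions, f(t) = (5e^(6t) + 8e^(-7t))/13

Final answer: (5e^(6t) + 8e^(-7t))/13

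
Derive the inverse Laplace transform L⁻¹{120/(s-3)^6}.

L⁻¹{n!/(s-a)^(n+1)} = t^n·e^(at), so L⁻¹{120/(s-3)^6} = t^5·e^(3t)

Final answer: t^5·e^(3t)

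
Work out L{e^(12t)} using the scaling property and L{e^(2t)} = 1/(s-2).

Using L{f(at)} = (1/a)F(s/a) with a=6 and f(t) = e^(2t): L{e^(12t)} = (1/6) · 1/((s/6)-2) = (1/6) · 6/(s-12) = 1/(s-12)

Final answer: 1/(s-12)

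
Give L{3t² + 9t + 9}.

L{3t² + 9t + 9} = 3·2/s³ + 9/s² + 9/s = 6/s³ + 9/s² + 9/s

Final answer: 6/s³ + 9/s² + 9/s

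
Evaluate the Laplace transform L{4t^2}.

L{4t^2} = 4 · L{t^2} = 4 · 2/s^3 = 8/s^3

Final answer: 8/s^3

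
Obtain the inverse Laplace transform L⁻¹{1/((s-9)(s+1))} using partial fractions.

Decompose: A/(s-9) + B/(s+1). A = 1/10, B = -1/10. f(t) = (e^(9t) - e^(-t))/10

Final answer: (e^(9t) - e^(-t))/10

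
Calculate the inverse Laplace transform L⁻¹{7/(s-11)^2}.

L⁻¹{n!/(s-a)^(n+1)} = t^n·e^(at) with n=1, a=11. So L⁻¹{1/(s-11)^2} = t·e^(11t), and L⁻¹{7/(s-11)^2} = (7/1)·t·e^(11t) = 7·t·e^(11t)

Final answer: 7·t·e^(11t)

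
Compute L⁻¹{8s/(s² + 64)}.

This is the form c·s/(s² + a²) with a = 8, c = 8. L⁻¹ = 8·cos(8t)

Final answer: 8·cos(8t)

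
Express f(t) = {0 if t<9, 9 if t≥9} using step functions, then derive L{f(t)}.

f(t) = 9·u(t-9). L{u(t-9)} = e^(-9s)/s, so L{f(t)} = 9·e^(-9s)/s

Final answer: 9·e^(-9s)/s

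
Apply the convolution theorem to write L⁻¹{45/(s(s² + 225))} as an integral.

45/(s(s² + 225)) = (1/s)·(45/(s² + 225)) = L{1}·L{3·sin(15t)}. So f(t) = 1*(3·sin(15t)) = ∫₀ᵗ 3·sin(15τ) dτ

Final answer: ∫₀ᵗ 3·sin(15τ) dτ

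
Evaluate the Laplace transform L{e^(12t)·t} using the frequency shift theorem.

L{e^(at)·t^n} = n!/(s-a)^(n+1), so L{e^(12t)·t} = 1/(s-12)^2

Final answer: 1/(s-12)^2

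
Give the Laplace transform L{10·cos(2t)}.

L{cos(ωt)} = s/(s² + ω²), so L{cos(2t)} = s/(s² + 4). Then L{10·cos(2t)} = 10·s/(s² + 4) = 10s/(s² + 4)

Final answer: 10s/(s² + 4)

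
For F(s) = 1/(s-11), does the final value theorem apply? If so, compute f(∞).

sF(s) = s/(s-11) has a pole at s = 11 in the right half-plane. Theorem does NOT apply (unstable system; f(t) = e^(11t) grows without bound).

Final answer: Not applicable (unstable)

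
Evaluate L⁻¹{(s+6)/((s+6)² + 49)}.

Using frequency shift: L⁻¹{(s-a)/((s-a)² + b²)} = e^(at)cos(bt). Here a=-6, b=7

Final answer: e^(-6t)·cos(7t)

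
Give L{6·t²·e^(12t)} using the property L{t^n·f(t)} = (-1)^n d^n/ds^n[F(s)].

L{e^(12t)} = 1/(s-12). d/ds[1/(s-12)] = -1/(s-12)². d²/ds²[1/(s-12)] = 2/(s-12)³. So L{t²·e^(12t)} = (-1)² · 2/(s-12)³ = 2/(s-12)³. Then L{6·t²·e^(12t)} = 6·2/(s-12)³ = 12/(s-12)³

Final answer: 12/(s-12)³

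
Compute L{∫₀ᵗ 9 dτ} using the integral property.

L{∫₀ᵗ f(τ)dτ} = F(s)/s with f(t) = 9. F(s) = 9/s, so L{∫₀ᵗ 9 dτ} = (9/s)/s = 9/s². (Check: ∫₀ᵗ 9 dτ = 9t.)

Final answer: 9/s²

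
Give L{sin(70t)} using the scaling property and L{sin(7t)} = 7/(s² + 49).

Using L{f(at)} = (1/a)F(s/a) with a=10: L{sin(70t)} = (1/10) · 7/((s/10)² + 49) = (1/10) · 7·100/(s² + 4900) = 70/(s² + 4900)

Final answer: 70/(s² + 4900)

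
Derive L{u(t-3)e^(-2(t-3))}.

u(t-a)f(t-a) with f(t)=e^(-2t). L{e^(-2t)} = 1/(s+2). By time shift: e^(-3s)/(s+2)

Final answer: e^(-3s)/(s+2)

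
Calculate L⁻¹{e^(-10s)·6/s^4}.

L⁻¹{6/s^4} = t^3. By the time shift theorem, L⁻¹{e^(-as)F(s)} = u(t-a)f(t-a) with a=10, so L⁻¹{e^(-10s)·6/s^4} = u(t-10)·(t-10)^3

Final answer: u(t-10)·(t-10)^3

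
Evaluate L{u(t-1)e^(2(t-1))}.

u(t-a)f(t-a) with f(t)=e^(2t). L{e^(2t)} = 1/(s-2). By time shift: e^(-s)/(s-2)

Final answer: e^(-s)/(s-2)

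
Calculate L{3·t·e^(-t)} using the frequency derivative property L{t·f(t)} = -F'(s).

L{e^(-t)} = 1/(s+1). By frequency derivative: L{t·e^(-t)} = -d/ds[1/(s+1)] = -(-1)/(s+1)² = 1/(s+1)². Then L{3·t·e^(-t)} = 3·1/(s+1)² = 3/(s+1)²

Final answer: 3/(s+1)²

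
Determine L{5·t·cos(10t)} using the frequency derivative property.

L{cos(10t)} = s/(s² + 100). Derivative: d/ds[s/(s² + 100)] = [(s² + 100) - s·2s]/(s² + 100)² = (100 - s²)/(s² + 100)². So L{t·cos(10t)} = -F'(s) = (s² - 100)/(s² + 100)². Then L{5·t·cos(10t)} = 5·(s² - 100)/(s² + 100)²

Final answer: 5·(s² - 100)/(s² + 100)²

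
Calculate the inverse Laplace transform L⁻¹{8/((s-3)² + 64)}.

Using frequency shift, L⁻¹{8/((s-3)² + 64)} = e^(3t)·sin(8t)

Final answer: e^(3t)·sin(8t)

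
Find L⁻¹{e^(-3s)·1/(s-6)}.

L⁻¹{1/(s-6)} = e^(6t). By the time shift theorem, L⁻¹{e^(-as)F(s)} = u(t-a)f(t-a) with a=3, so L⁻¹{e^(-3s)·1/(s-6)} = u(t-3)·e^(6(t-3))

Final answer: u(t-3)·e^(6(t-3))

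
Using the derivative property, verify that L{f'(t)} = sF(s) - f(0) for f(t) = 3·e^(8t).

f'(t) = 24e^(8t). Direct: L{f'(t)} = 24/(s-8). Property: s·3/(s-8) - 3 = (3s - 3(s-8))/(s-8) = 24/(s-8). ✓

Final answer: 24/(s-8)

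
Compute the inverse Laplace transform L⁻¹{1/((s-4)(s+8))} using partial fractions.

Decompose: A/(s-4) + B/(s+8). A = 1/12, B = -1/12. f(t) = (e^(4t) - e^(-8t))/12

Final answer: (e^(4t) - e^(-8t))/12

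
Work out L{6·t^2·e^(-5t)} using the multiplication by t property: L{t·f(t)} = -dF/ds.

Using L{t^n·e^(at)} = n!/(s-a)^(n+1), L{t^2·e^(-5t)} = 2/(s+5)^3, so L{6·t^2·e^(-5t)} = 6·2/(s+5)^3 = 12/(s+5)^3

Final answer: 12/(s+5)^3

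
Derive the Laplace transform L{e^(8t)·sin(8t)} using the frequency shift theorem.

Frequency shift: L{e^(at)f(t)} = F(s-a). L{e^(8t)·sin(8t)} = 8/((s-8)² + 64)

Final answer: 8/((s-8)² + 64)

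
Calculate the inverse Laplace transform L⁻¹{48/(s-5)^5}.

L⁻¹{n!/(s-a)^(n+1)} = t^n·e^(at) with n=4, a=5. So L⁻¹{24/(s-5)^5} = t^4·e^(5t), and L⁻¹{48/(s-5)^5} = (48/24)·t^4·e^(5t) = 2·t^4·e^(5t)

Final answer: 2·t^4·e^(5t)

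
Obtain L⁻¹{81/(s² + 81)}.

This is the form c·a/(s² + a²) with a = 9, c = 9. L⁻¹ = 9·sin(9t)

Final answer: 9·sin(9t)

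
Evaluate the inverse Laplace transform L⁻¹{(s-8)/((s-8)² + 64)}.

Using frequency shift, L⁻¹{(s-8)/((s-8)² + 64)} = e^(8t)·cos(8t)

Final answer: e^(8t)·cos(8t)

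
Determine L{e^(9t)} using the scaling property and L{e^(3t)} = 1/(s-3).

Using L{f(at)} = (1/a)F(s/a) with a=3 and f(t) = e^(3t): L{e^(9t)} = (1/3) · 1/((s/3)-3) = (1/3) · 3/(s-9) = 1/(s-9)

Final answer: 1/(s-9)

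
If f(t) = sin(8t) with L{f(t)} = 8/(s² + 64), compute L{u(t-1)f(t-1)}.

Time shift theorem: L{u(t-a)f(t-a)} = e^(-as)F(s). Here a=1, F(s) = 8/(s² + 64), so L{u(t-1)f(t-1)} = e^(-s)·8/(s² + 64)

Final answer: e^(-s)·8/(s² + 64)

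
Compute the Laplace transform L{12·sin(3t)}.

L{sin(ωt)} = ω/(s² + ω²), so L{sin(3t)} = 3/(s² + 9). Then L{12·sin(3t)} = 12·3/(s² + 9) = 36/(s² + 9)

Final answer: 36/(s² + 9)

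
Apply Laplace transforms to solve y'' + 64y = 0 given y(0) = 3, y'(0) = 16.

L{y''} + 64L{y} = 0. s²Y - 3s - 16 + 64Y = 0. Y(s² + 64) = 3s + 16. Y = (3s + 16)/(s² + 64). Inverting: y(t) = 3cos(8t) + 2sin(8t)

Final answer: y(t) = 3cos(8t) + 2sin(8t)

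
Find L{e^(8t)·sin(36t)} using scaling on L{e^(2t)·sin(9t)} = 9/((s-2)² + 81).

Scaling with a=4: L{e^(8t)·sin(36t)} = (1/4) · 9/((s/4-2)² + 81). Simplifying: 36/((s-8)² + 1296)

Final answer: 36/((s-8)² + 1296)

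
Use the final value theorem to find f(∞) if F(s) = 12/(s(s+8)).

f(∞) = lim_{s→0} s·12/(s(s+8)) = lim_{s→0} 12/(s+8) = 12/8 = 3/2

Final answer: 3/2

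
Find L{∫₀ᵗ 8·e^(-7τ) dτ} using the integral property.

L{∫₀ᵗ f(τ)dτ} = F(s)/s with F(s) = 8/(s+7), so L{∫₀ᵗ 8·e^(-7τ) dτ} = 8/(s(s+7))

Final answer: 8/(s(s+7))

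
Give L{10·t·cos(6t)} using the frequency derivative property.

L{cos(6t)} = s/(s² + 36). Derivative: d/ds[s/(s² + 36)] = [(s² + 36) - s·2s]/(s² + 36)² = (36 - s²)/(s² + 36)². So L{t·cos(6t)} = -F'(s) = (s² - 36)/(s² + 36)². Then L{10·t·cos(6t)} = 10·(s² - 36)/(s² + 36)²

Final answer: 10·(s² - 36)/(s² + 36)²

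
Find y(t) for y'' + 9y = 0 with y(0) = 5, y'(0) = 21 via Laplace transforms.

L{y''} + 9L{y} = 0. s²Y - 5s - 21 + 9Y = 0. Y(s² + 9) = 5s + 21. Y = (5s + 21)/(s² + 9). Inverting: y(t) = 5cos(3t) + 7sin(3t)

Final answer: y(t) = 5cos(3t) + 7sin(3t)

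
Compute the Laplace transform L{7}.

L{7} = 7 · L{1} = 7/s

Final answer: 7/s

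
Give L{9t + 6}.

L{9t + 6} = 9·L{t} + 6·L{1} = 9/s² + 6/s

Final answer: 9/s² + 6/s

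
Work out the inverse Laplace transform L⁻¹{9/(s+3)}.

L⁻¹{1/(s-a)} = e^(at), so L⁻¹{1/(s+3)} = e^(-3t), and L⁻¹{9/(s+3)} = 9·e^(-3t)

Final answer: 9·e^(-3t)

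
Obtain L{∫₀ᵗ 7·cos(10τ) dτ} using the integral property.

L{∫₀ᵗ f(τ)dτ} = F(s)/s with F(s) = 7s/(s² + 100), so the result is (7s/(s² + 100))/s = 7/(s² + 100)

Final answer: 7/(s² + 100)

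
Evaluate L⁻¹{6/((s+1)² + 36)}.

Form: b/((s-a)² + b²) → e^(at)sin(bt). With a=-1, b=6

Final answer: e^(-t)·sin(6t)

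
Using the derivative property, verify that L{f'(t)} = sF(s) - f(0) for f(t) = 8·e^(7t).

f'(t) = 56e^(7t). Direct: L{f'(t)} = 56/(s-7). Property: s·8/(s-7) - 8 = (8s - 8(s-7))/(s-7) = 56/(s-7). ✓

Final answer: 56/(s-7)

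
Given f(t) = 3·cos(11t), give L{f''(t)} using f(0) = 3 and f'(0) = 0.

F(s) = 3s/(s² + 121). L{f''(t)} = s²F(s) - sf(0) - f'(0) = 3s³/(s² + 121) - 3s = (3s³ - 3s(s² + 121))/(s² + 121) = -363s/(s² + 121)

Final answer: -363s/(s² + 121)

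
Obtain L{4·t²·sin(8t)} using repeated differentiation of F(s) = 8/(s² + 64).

F(s) = 8/(s² + 64). F'(s) = -16s/(s² + 64)². F''(s) = -16(64 - 3s²)/(s² + 64)³ = (48s² - 1024)/(s² + 64)³. So L{t²·sin(8t)} = (-1)² F''(s) = (48s² - 1024)/(s² + 64)³. Then L{4·t²·sin(8t)} = 4·(48s² - 1024)/(s² + 64)³ = (192s² - 4096)/(s² + 64)³

Final answer: (192s² - 4096)/(s² + 64)³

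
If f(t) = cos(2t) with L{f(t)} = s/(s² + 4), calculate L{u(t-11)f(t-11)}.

Time shift theorem: L{u(t-a)f(t-a)} = e^(-as)F(s). Here a=11, F(s) = s/(s² + 4), so L{u(t-11)f(t-11)} = e^(-11s)·s/(s² + 4)

Final answer: e^(-11s)·s/(s² + 4)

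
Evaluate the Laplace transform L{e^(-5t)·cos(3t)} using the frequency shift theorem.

Frequency shift: L{e^(at)f(t)} = F(s-a). L{e^(-5t)·cos(3t)} = (s+5)/((s+5)² + 9)

Final answer: (s+5)/((s+5)² + 9)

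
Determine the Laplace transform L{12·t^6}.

L{t^n} = n!/s^(n+1), so L{t^6} = 720/s^7. Then L{12·t^6} = 12·720/s^7 = 8640/s^7

Final answer: 8640/s^7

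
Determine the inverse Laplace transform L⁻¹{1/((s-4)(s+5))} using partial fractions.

Decompose: A/(s-4) + B/(s+5). A = 1/9, B = -1/9. f(t) = (e^(4t) - e^(-5t))/9

Final answer: (e^(4t) - e^(-5t))/9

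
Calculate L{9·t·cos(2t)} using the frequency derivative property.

L{cos(2t)} = s/(s² + 4). Derivative: d/ds[s/(s² + 4)] = [(s² + 4) - s·2s]/(s² + 4)² = (4 - s²)/(s² + 4)². So L{t·cos(2t)} = -F'(s) = (s² - 4)/(s² + 4)². Then L{9·t·cos(2t)} = 9·(s² - 4)/(s² + 4)²

Final answer: 9·(s² - 4)/(s² + 4)²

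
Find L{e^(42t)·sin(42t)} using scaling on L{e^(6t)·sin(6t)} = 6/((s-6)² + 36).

Scaling with a=7: L{e^(42t)·sin(42t)} = (1/7) · 6/((s/7-6)² + 36). Simplifying: 42/((s-42)² + 1764)

Final answer: 42/((s-42)² + 1764)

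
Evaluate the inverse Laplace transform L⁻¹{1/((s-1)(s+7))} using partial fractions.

Decompose: A/(s-1) + B/(s+7). A = 1/8, B = -1/8. f(t) = (e^t - e^(-7t))/8

Final answer: (e^t - e^(-7t))/8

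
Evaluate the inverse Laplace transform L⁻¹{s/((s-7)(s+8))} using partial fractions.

Using partial fractions, f(t) = (7e^(7t) + 8e^(-8t))/15

Final answer: (7e^(7t) + 8e^(-8t))/15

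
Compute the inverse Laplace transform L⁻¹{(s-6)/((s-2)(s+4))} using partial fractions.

Using partial fractions, f(t) = (-4e^(2t) + 10e^(-4t))/6

Final answer: (-4e^(2t) + 10e^(-4t))/6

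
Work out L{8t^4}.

L{t^n} = n!/s^(n+1). So L{8t^4} = 8·4!/s^5 = 192/s^5

Final answer: 192/s^5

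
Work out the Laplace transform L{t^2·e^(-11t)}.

L{t^n·e^(at)} = n!/(s-a)^(n+1), so L{t^2·e^(-11t)} = 2/(s+11)^3

Final answer: 2/(s+11)^3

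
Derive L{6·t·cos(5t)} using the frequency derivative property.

L{cos(5t)} = s/(s² + 25). Derivative: d/ds[s/(s² + 25)] = [(s² + 25) - s·2s]/(s² + 25)² = (25 - s²)/(s² + 25)². So L{t·cos(5t)} = -F'(s) = (s² - 25)/(s² + 25)². Then L{6·t·cos(5t)} = 6·(s² - 25)/(s² + 25)²

Final answer: 6·(s² - 25)/(s² + 25)²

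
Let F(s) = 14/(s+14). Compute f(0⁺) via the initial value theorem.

f(0⁺) = lim_{s→∞} s·14/(s+14) = lim_{s→∞} 14s/(s+14) = 14

Final answer: 14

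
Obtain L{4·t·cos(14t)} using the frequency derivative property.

L{cos(14t)} = s/(s² + 196). Derivative: d/ds[s/(s² + 196)] = [(s² + 196) - s·2s]/(s² + 196)² = (196 - s²)/(s² + 196)². So L{t·cos(14t)} = -F'(s) = (s² - 196)/(s² + 196)². Then L{4·t·cos(14t)} = 4·(s² - 196)/(s² + 196)²

Final answer: 4·(s² - 196)/(s² + 196)²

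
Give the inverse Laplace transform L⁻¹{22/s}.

L⁻¹{c/s} = c, so L⁻¹{22/s} = 22

Final answer: 22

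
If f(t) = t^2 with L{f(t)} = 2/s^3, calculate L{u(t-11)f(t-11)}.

Time shift theorem: L{u(t-a)f(t-a)} = e^(-as)F(s). Here a=11, F(s) = 2/s^3, so L{u(t-11)f(t-11)} = e^(-11s)·2/s^3

Final answer: e^(-11s)·2/s^3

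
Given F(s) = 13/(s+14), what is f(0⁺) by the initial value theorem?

f(0⁺) = lim_{s→∞} s·13/(s+14) = lim_{s→∞} 13s/(s+14) = 13

Final answer: 13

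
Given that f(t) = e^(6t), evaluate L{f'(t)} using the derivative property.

f(0) = 1, F(s) = 1/(s-6). L{f'(t)} = s·F(s) - f(0) = s/(s-6) - 1 = (s - (s-6))/(s-6) = 6/(s-6)

Final answer: 6/(s-6)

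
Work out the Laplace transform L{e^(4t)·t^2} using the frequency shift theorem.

L{e^(at)·t^n} = n!/(s-a)^(n+1), so L{e^(4t)·t^2} = 2/(s-4)^3

Final answer: 2/(s-4)^3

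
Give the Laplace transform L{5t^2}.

L{5t^2} = 5 · L{t^2} = 5 · 2/s^3 = 10/s^3

Final answer: 10/s^3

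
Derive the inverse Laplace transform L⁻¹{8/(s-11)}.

L⁻¹{1/(s-a)} = e^(at), so L⁻¹{1/(s-11)} = e^(11t), and L⁻¹{8/(s-11)} = 8·e^(11t)

Final answer: 8·e^(11t)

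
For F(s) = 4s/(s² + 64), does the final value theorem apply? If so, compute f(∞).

The final value theorem requires all poles of sF(s) in the left half-plane. sF(s) = 4s²/(s² + 64) has poles at s = ±8i (imaginary axis). Theorem does NOT apply (oscillatory system).

Final answer: Not applicable (oscillatory)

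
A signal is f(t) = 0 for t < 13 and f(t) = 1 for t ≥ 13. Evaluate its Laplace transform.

f(t) = u(t-13). L{u(t-13)} = e^(-13s)/s, so L{f(t)} = e^(-13s)/s

Final answer: e^(-13s)/s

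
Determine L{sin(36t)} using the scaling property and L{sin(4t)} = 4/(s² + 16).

Using L{f(at)} = (1/a)F(s/a) with a=9: L{sin(36t)} = (1/9) · 4/((s/9)² + 16) = (1/9) · 4·81/(s² + 1296) = 36/(s² + 1296)

Final answer: 36/(s² + 1296)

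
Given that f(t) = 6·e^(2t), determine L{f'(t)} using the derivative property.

f(0) = 6, F(s) = 6/(s-2). L{f'(t)} = s·F(s) - f(0) = 6s/(s-2) - 6 = (6s - 6(s-2))/(s-2) = 12/(s-2)

Final answer: 12/(s-2)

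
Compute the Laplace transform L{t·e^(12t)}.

L{t^n·e^(at)} = n!/(s-a)^(n+1), so L{t·e^(12t)} = 1/(s-12)^2

Final answer: 1/(s-12)^2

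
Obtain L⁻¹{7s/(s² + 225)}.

This is the form c·s/(s² + a²) with a = 15, c = 7. L⁻¹ = 7·cos(15t)

Final answer: 7·cos(15t)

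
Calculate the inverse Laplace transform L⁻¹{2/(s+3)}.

L⁻¹{1/(s-a)} = e^(at), so L⁻¹{1/(s+3)} = e^(-3t), and L⁻¹{2/(s+3)} = 2·e^(-3t)

Final answer: 2·e^(-3t)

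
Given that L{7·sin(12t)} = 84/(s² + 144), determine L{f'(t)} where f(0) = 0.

L{f'(t)} = s·F(s) - f(0) = s·84/(s² + 144) - 0 = 84s/(s² + 144)

Final answer: 84s/(s² + 144)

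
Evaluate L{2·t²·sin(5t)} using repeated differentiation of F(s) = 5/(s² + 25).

F(s) = 5/(s² + 25). F'(s) = -10s/(s² + 25)². F''(s) = -10(25 - 3s²)/(s² + 25)³ = (30s² - 250)/(s² + 25)³. So L{t²·sin(5t)} = (-1)² F''(s) = (30s² - 250)/(s² + 25)³. Then L{2·t²·sin(5t)} = 2·(30s² - 250)/(s² + 25)³ = (60s² - 500)/(s² + 25)³

Final answer: (60s² - 500)/(s² + 25)³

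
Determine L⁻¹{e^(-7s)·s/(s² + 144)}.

L⁻¹{s/(s² + 144)} = cos(12t). By the time shift theorem, L⁻¹{e^(-as)F(s)} = u(t-a)f(t-a) with a=7, so L⁻¹{e^(-7s)·s/(s² + 144)} = u(t-7)·cos(12(t-7))

Final answer: u(t-7)·cos(12(t-7))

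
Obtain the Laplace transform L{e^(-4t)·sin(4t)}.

L{e^(at)·sin(ωt)} = ω/((s-a)² + ω²), so L{e^(-4t)·sin(4t)} = 4/((s+4)² + 16)

Final answer: 4/((s+4)² + 16)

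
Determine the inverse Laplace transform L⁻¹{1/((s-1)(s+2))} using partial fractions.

Decompose: A/(s-1) + B/(s+2). A = 1/3, B = -1/3. f(t) = (e^t - e^(-2t))/3

Final answer: (e^t - e^(-2t))/3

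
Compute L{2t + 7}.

L{2t + 7} = 2·L{t} + 7·L{1} = 2/s² + 7/s

Final answer: 2/s² + 7/s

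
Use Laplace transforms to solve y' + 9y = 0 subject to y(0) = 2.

L{y'} + 9L{y} = 0. sY - 2 + 9Y = 0. Y(s+9) = 2. Y = 2/(s+9)

Final answer: y(t) = 2e^(-9t)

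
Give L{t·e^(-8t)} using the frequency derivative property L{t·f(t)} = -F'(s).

L{e^(-8t)} = 1/(s+8). By frequency derivative: L{t·e^(-8t)} = -d/ds[1/(s+8)] = -(-1)/(s+8)² = 1/(s+8)²

Final answer: 1/(s+8)²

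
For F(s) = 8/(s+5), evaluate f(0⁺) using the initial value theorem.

f(0⁺) = lim_{s→∞} s·8/(s+5) = lim_{s→∞} 8s/(s+5) = 8

Final answer: 8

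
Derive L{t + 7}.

L{t + 7} = L{t} + 7·L{1} = 1/s² + 7/s

Final answer: 1/s² + 7/s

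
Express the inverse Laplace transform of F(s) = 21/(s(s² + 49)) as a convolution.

21/(s(s² + 49)) = (1/s)·(21/(s² + 49)) = L{1}·L{3·sin(7t)}. So f(t) = 1*(3·sin(7t)) = ∫₀ᵗ 3·sin(7τ) dτ

Final answer: ∫₀ᵗ 3·sin(7τ) dτ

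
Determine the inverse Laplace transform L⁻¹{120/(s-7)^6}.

L⁻¹{n!/(s-a)^(n+1)} = t^n·e^(at), so L⁻¹{120/(s-7)^6} = t^5·e^(7t)

Final answer: t^5·e^(7t)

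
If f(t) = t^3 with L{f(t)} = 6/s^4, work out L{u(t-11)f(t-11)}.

Time shift theorem: L{u(t-a)f(t-a)} = e^(-as)F(s). Here a=11, F(s) = 6/s^4, so L{u(t-11)f(t-11)} = e^(-11s)·6/s^4

Final answer: e^(-11s)·6/s^4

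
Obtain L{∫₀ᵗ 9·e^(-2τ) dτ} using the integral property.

L{∫₀ᵗ f(τ)dτ} = F(s)/s with F(s) = 9/(s+2), so L{∫₀ᵗ 9·e^(-2τ) dτ} = 9/(s(s+2))

Final answer: 9/(s(s+2))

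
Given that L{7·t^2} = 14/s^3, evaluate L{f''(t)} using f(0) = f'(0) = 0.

L{f''(t)} = s²F(s) - sf(0) - f'(0) = s²·14/s^3 - 0 - 0 = 14/s

Final answer: 14/s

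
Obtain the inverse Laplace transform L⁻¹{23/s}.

L⁻¹{c/s} = c, so L⁻¹{23/s} = 23

Final answer: 23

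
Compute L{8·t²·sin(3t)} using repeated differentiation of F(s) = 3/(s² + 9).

F(s) = 3/(s² + 9). F'(s) = -6s/(s² + 9)². F''(s) = -6(9 - 3s²)/(s² + 9)³ = (18s² - 54)/(s² + 9)³. So L{t²·sin(3t)} = (-1)² F''(s) = (18s² - 54)/(s² + 9)³. Then L{8·t²·sin(3t)} = 8·(18s² - 54)/(s² + 9)³ = (144s² - 432)/(s² + 9)³

Final answer: (144s² - 432)/(s² + 9)³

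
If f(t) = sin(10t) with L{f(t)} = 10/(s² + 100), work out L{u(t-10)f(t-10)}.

Time shift theorem: L{u(t-a)f(t-a)} = e^(-as)F(s). Here a=10, F(s) = 10/(s² + 100), so L{u(t-10)f(t-10)} = e^(-10s)·10/(s² + 100)

Final answer: e^(-10s)·10/(s² + 100)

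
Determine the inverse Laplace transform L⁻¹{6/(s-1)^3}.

L⁻¹{n!/(s-a)^(n+1)} = t^n·e^(at) with n=2, a=1. So L⁻¹{2/(s-1)^3} = t^2·e^t, and L⁻¹{6/(s-1)^3} = (6/2)·t^2·e^t = 3·t^2·e^t

Final answer: 3·t^2·e^t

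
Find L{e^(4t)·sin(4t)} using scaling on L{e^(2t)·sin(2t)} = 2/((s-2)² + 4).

Scaling with a=2: L{e^(4t)·sin(4t)} = (1/2) · 2/((s/2-2)² + 4). Simplifying: 4/((s-4)² + 16)

Final answer: 4/((s-4)² + 16)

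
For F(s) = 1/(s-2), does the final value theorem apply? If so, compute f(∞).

sF(s) = s/(s-2) has a pole at s = 2 in the right half-plane. Theorem does NOT apply (unstable system; f(t) = e^(2t) grows without bound).

Final answer: Not applicable (unstable)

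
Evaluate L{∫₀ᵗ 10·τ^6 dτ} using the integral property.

L{∫₀ᵗ f(τ)dτ} = F(s)/s with f(t) = 10t^6. F(s) = 7200/s^7, so L{∫₀ᵗ 10·τ^6 dτ} = (7200/s^7)/s = 7200/s^8. (Check: ∫₀ᵗ 10·τ^6 dτ = 10t^7/7.)

Final answer: 7200/s^8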